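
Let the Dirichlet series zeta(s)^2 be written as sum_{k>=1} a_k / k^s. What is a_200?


The Dirichlet convolution of the constant function 1 with itself gives (1 * 1)(k) = sum_{d | k} 1 = d(k), the number of positive divisors of k.
Since zeta(s) = sum_{k>=1} 1/k^s, we have zeta(s)^2 = sum_{k>=1} d(k)/k^s, so a_k = d(k).
For k = 200: the divisors are 1, 2, 4, 5, 8, 10, 20, 25, 40, 50, 100, 200.
Count = 12.

12


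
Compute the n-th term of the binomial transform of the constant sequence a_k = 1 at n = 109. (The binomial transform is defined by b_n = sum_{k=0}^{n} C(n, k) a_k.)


With a_k = 1 for all k, b_n = sum_{k=0}^{n} C(n, k) = 2^n by the binomial theorem.
For n = 109: 2^109 = 649037107316853453566312041152512.

649037107316853453566312041152512


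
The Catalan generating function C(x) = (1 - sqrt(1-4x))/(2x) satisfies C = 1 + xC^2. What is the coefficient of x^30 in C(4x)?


Substituting x -> 4x scales the n-th coefficient by 4^n, so [x^30] C(4x) = 4^30 * C_30.
C_30 = C(2*30, 30)/(31) = 118264581564861424/31 = 3814986502092304.
So 4^30 * 3814986502092304 = 1152921504606846976 * 3814986502092304 = 4398379978047071296780748355272704.

4398379978047071296780748355272704


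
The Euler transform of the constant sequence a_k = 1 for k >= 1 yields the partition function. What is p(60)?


The Euler transform converts the sequence a_k = 1 into the number of integer partitions.
Using the recurrence or dynamic programming:
p(60) = 966467

966467


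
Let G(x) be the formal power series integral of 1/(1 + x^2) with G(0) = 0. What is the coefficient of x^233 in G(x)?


1/(1 + x^2) = sum_{j>=0} (-1)^j x^(2j). Integrating termwise with G(0) = 0:
G(x) = sum_{j>=0} (-1)^j x^(2j+1) / (2j+1) = arctan(x).
Only odd powers are nonzero. For x^233 write 233 = 2*116 + 1, giving
(-1)^116 / 233 = 1/233 = 1/233.

1/233


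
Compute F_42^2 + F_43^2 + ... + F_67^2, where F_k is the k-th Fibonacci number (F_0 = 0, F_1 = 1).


There is a standard identity sum_{k=0}^{N} F_k^2 = F_N * F_{N+1} (proved inductively from the telescoping relation F_k^2 = F_k F_{k+1} - F_{k-1} F_k). Then
sum_{k=42}^{67} F_k^2 = F_67 F_68 - F_41 F_42.
Computing: F_67 = 44945570212853, F_68 = 72723460248141, F_41 = 165580141, F_42 = 267914296.
Sum = 44945570212853 * 72723460248141 - 165580141 * 267914296 = 3268597388660084082659960537.

3268597388660084082659960537


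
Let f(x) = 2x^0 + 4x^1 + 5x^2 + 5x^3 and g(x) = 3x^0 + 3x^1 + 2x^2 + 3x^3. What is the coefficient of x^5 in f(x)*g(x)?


Cauchy product at x^5:
5*3 + 5*2
= 25

25


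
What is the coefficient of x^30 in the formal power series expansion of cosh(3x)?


The Maclaurin series is cosh(t) = sum_{m>=0} t^(2m) / (2m)!, so substituting t = 3x, only even powers of x are nonzero, with coefficient of x^(2m) equal to 3^(2m) / (2m)!.
For x^30 the coefficient is 3^30/30! = 205891132094649/265252859812191058636308480000000 = 43046721/55457783609342033920000000.

43046721/55457783609342033920000000


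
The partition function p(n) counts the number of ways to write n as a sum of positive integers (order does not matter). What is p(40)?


Using the generating function prod_{k>=1} 1/(1-x^k), we compute p(40).
By dynamic programming over parts 1 through 40:
p(40) = 37338

37338


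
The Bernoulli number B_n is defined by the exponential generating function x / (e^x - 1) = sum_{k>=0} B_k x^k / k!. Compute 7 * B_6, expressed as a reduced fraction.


Bernoulli numbers can also be computed recursively via B_0 = 1 and sum_{j=0}^{m} C(m+1, j) B_j = 0 for m >= 1. Odd-index Bernoulli numbers vanish for k >= 3.
Computing B_6 = 1/42, so 7 * B_6 = 7 * 1/42 = 1/6.

1/6


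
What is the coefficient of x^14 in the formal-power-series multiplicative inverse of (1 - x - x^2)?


Let the inverse be f(x) = sum_{k>=0} a_k x^k. From f(x) * (1 - x - x^2) = 1 and matching coefficients:
 x^0: a_0 = 1.
 x^1: a_1 - a_0 = 0, so a_1 = 1.
 x^k (k >= 2): a_k - a_{k-1} - a_{k-2} = 0, i.e. a_k = a_{k-1} + a_{k-2}.
This is the Fibonacci-type recurrence shifted so that a_0 = a_1 = 1.
Iterating: a_0=1, a_1=1, a_2=2, a_3=3, a_4=5, a_5=8, a_6=13, a_7=21, a_8=34, a_9=55, ...
a_14 = 610.

610


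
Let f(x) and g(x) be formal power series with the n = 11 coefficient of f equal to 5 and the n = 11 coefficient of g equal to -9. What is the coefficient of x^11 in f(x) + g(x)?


Addition of formal power series is termwise.
The coefficient of x^11 in f + g = 5 + -9
= -4

-4


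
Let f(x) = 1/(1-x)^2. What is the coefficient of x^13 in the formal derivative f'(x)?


Differentiate: d/dx [ 1/(1-x)^r ] = r / (1-x)^(r+1).
Here r = 2, so f'(x) = 2 / (1-x)^3.
The expansion of 1/(1-x)^(r+1) has coefficient of x^n equal to C(n+r, r).
So the coefficient of x^13 in f'(x) is
2 * C(15, 2) = 2 * 105 = 210

210


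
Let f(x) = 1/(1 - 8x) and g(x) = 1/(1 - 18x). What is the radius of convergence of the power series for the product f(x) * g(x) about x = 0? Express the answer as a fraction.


The radius of 1/(1 - 8x) is 1/8 (nearest singularity at x = 1/8), and the radius of 1/(1 - 18x) is 1/18.
The product f(x)*g(x) = 1/((1 - 8x)(1 - 18x)) has singularities at both 1/8 and 1/18, so its radius of convergence is the distance to the nearest one:
min(1/8, 1/18) = 1/18.

1/18


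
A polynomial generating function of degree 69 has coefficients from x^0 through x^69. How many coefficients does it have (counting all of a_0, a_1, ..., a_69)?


A polynomial of degree 69 takes the form a_0 + a_1 x + ... + a_69 x^69.
The number of coefficients is 69 + 1 = 70.

70


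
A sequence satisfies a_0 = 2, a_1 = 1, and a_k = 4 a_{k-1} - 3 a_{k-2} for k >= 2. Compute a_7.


The characteristic equation is t^2 - 4 t + 3 = 0, with roots r_1 = 3 and r_2 = 1 (so c_1 = r_1 + r_2, c_2 = -r_1 r_2 as required).
One can use the closed form a_n = A r_1^n + B r_2^n, but direct iteration is more reliable:
a_0 = 2, a_1 = 1, a_2 = -2, a_3 = -11, a_4 = -38, a_5 = -119, a_6 = -362, a_7 = -1091.
So a_7 = -1091.

-1091


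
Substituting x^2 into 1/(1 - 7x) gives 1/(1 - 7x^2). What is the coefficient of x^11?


Since 1/(1 - 7x^2) only has even powers of x,
the coefficient of x^11 (odd) is 0.

0


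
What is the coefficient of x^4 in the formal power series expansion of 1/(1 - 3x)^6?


The general identity 1/(1 - c x)^r = sum_{k>=0} c^k C(k + r - 1, r - 1) x^k follows by substituting y = c x into 1/(1 - y)^r = sum_{k>=0} C(k + r - 1, r - 1) y^k.
For c = 3, r = 6, k = 4:
3^4 * C(9, 5) = 81 * 126 = 10206.

10206


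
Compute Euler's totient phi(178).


phi(n) counts integers in [1, n] coprime to n. Using the multiplicative formula phi(n) = n * prod_{p | n} (1 - 1/p):
178 = 2 * 89, so
phi(178) = 178 * (1 - 1/2) * (1 - 1/89) = 88.

88


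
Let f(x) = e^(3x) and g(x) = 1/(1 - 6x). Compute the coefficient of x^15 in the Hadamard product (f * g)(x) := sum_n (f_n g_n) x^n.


Expanding: f_k = 3^k/k! (from e^(3x)) and g_k = 6^k (from 1/(1 - 6x)). So the Hadamard coefficient (f * g)_k = 3^k 6^k / k! = (18)^k / k!.
For k = 15: 18^15/15! = 6746640616477458432/1307674368000 = 4518872583696/875875.

4518872583696/875875


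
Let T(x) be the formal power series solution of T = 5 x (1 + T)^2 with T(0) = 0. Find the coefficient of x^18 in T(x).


Apply the Lagrange inversion formula: if T = 5 x * phi(T) with phi(t) = (1 + t)^2, then [x^n] T = 5^n * (1/n) [t^(n-1)] phi(t)^n = 5^n * (1/n) [t^(n-1)] (1 + t)^(2n) = 5^n * (1/n) C(2n, n-1).
Using the identity C(2n, n-1) = C(2n, n) * n / (n+1), the unscaled factor equals C(2n, n) / (n+1) = C_n, the n-th Catalan number.
For n = 18: C_18 = C(36, 18) / 19 = 9075135300/19 = 477638700.
With the 5^18 = 3814697265625 factor, the coefficient is 3814697265625 * 477638700 = 1822047042846679687500.

1822047042846679687500


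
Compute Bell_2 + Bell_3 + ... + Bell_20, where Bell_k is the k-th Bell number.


Recall Bell_k counts set partitions of a k-set (with Bell_0 = 1 by convention).
Bell_2 through Bell_20: 2, 5, 15, 52, 203, 877, 4140, 21147, 115975, 678570, 4213597, 27644437, 190899322, 1382958545, 10480142147, 82864869804, 682076806159, 5832742205057, 51724158235372
Sum = 2 + 5 + 15 + 52 + 203 + 877 + 4140 + 21147 + 115975 + 678570 + 4213597 + 27644437 + 190899322 + 1382958545 + 10480142147 + 82864869804 + 682076806159 + 5832742205057 + 51724158235372 = 58333928795426.

58333928795426


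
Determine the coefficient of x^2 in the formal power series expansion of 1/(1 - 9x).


The geometric series identity gives 1/(1 - c x) = sum_{k>=0} c^k x^k, so the coefficient of x^k is c^k.
Here c = 9 and k = 2.
Computing: 9^2 = 81

81


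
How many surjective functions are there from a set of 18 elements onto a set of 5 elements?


By inclusion-exclusion on which target elements are missed, the number of surjections from an n-set onto a k-set is
surj(n, k) = sum_{j=0}^{k} (-1)^j C(k, j) (k - j)^n.
Equivalently surj(n, k) = k! * S(n, k), where S(n, k) is the Stirling number of the second kind.
For n = 18, k = 5:
S(18, 5) = 28958095545, so
surj = 5! * 28958095545 = 120 * 28958095545 = 3474971465400.

3474971465400


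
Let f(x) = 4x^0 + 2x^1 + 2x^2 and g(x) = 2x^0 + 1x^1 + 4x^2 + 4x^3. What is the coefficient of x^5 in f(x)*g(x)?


Cauchy product at x^5:
2*4
= 8

8


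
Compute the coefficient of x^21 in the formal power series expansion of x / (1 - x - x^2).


Let f(x) = sum_{k>=0} a_k x^k. Multiplying f(x) * (1 - x - x^2) = x and matching coefficients gives a_0 = 0, a_1 = 1, and a_k = a_{k-1} + a_{k-2} for k >= 2. These are the Fibonacci numbers F_k.
Iterating from F_0 = 0, F_1 = 1:
F_0=0, F_1=1, F_2=1, F_3=2, F_4=3, F_5=5, F_6=8, F_7=13, F_8=21, F_9=34, ...
F_21 = 10946.

10946


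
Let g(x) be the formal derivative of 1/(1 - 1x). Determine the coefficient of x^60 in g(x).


Differentiate termwise: d/dx sum_{k>=0} 1^k x^k = sum_{k>=1} k 1^k x^(k-1) = sum_{j>=0} (j+1) 1^(j+1) x^j.
Equivalently, d/dx [1/(1 - 1x)] = 1/(1 - 1x)^2.
For j = 60: 61 * 1^61 = 61 * 1 = 61.

61


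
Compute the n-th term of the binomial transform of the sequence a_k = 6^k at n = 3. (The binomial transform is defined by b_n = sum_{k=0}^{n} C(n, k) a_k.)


With a_k = 6^k, b_n = sum_{k=0}^{n} C(n, k) 6^k = (1 + 6)^n by the binomial theorem.
For n = 3: (1 + 6)^3 = 7^3 = 343.

343


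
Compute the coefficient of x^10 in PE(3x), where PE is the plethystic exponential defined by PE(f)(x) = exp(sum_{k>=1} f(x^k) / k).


With f(x) = 3x, the exponent is sum_{k>=1} 3 x^k / k = 3 * (-ln(1 - x)). Exponentiating:
PE(3x) = exp(-3 ln(1 - x)) = 1/(1 - x)^3.
By the negative binomial expansion, [x^n] 1/(1 - x)^3 = C(n + 2, 2).
For n = 10: C(12, 2) = 66.

66


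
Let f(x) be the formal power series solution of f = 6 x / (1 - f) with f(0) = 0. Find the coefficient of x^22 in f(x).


Apply Lagrange inversion: f = 6 x * phi(f) with phi(t) = 1/(1 - t), so
[x^n] f = 6^n * (1/n) [t^(n-1)] phi(t)^n = 6^n * (1/n) [t^(n-1)] (1 - t)^(-n) = 6^n * (1/n) C(2n - 2, n - 1) = 6^n * C_{n-1}.
For n = 22: C_21 = C(42, 21) / 22 = 538257874440/22 = 24466267020.
With the 6^22 = 131621703842267136 factor, the coefficient is 131621703842267136 * 24466267020 = 3220291751832267711546654720.

3220291751832267711546654720


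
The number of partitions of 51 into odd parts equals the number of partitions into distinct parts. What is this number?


Computing partitions of 51 into odd parts (1, 3, 5, ...):
Using the generating function prod_{k>=0} 1/(1-x^(2k+1)),
the count is 4097

4097


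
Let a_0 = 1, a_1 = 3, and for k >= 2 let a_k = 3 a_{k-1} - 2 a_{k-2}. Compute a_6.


Iterating the recurrence forward:
a_0 = 1
a_1 = 3
a_2 = 3*3 - 2*1 = 7
a_3 = 3*7 - 2*3 = 15
a_4 = 3*15 - 2*7 = 31
a_5 = 3*31 - 2*15 = 63
a_6 = 3*63 - 2*31 = 127
So a_6 = 127.

127


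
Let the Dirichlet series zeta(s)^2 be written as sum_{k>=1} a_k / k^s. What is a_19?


The Dirichlet convolution of the constant function 1 with itself gives (1 * 1)(k) = sum_{d | k} 1 = d(k), the number of positive divisors of k.
Since zeta(s) = sum_{k>=1} 1/k^s, we have zeta(s)^2 = sum_{k>=1} d(k)/k^s, so a_k = d(k).
For k = 19: the divisors are 1, 19.
Count = 2.

2


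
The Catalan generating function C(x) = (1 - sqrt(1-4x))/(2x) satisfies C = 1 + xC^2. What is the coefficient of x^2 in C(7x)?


Substituting x -> 7x scales the n-th coefficient by 7^n, so [x^2] C(7x) = 7^2 * C_2.
C_2 = C(2*2, 2)/(3) = 6/3 = 2.
So 7^2 * 2 = 49 * 2 = 98.

98


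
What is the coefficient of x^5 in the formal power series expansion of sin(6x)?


The Maclaurin series is sin(t) = sum_{k>=0} (-1)^k t^(2k+1) / (2k+1)!, so substituting t = 6x, only odd powers of x are nonzero, with coefficient of x^(2k+1) equal to (-1)^k 6^(2k+1) / (2k+1)!.
Write 5 = 2*2 + 1, giving the coefficient (-1)^2 * 6^5 / 5! = 7776/120 = 324/5.

324/5


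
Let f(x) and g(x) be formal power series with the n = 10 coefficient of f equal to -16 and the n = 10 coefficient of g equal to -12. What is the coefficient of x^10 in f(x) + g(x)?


Addition of formal power series is termwise.
The coefficient of x^10 in f + g = -16 + -12
= -28

-28


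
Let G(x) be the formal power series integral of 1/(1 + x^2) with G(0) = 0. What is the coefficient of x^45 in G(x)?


1/(1 + x^2) = sum_{j>=0} (-1)^j x^(2j). Integrating termwise with G(0) = 0:
G(x) = sum_{j>=0} (-1)^j x^(2j+1) / (2j+1) = arctan(x).
Only odd powers are nonzero. For x^45 write 45 = 2*22 + 1, giving
(-1)^22 / 45 = 1/45 = 1/45.

1/45


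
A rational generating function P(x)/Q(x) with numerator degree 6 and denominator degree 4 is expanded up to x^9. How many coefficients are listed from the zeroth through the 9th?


Expanding up to x^9 gives the coefficients for x^0, x^1, ..., x^9.
That is 9 + 1 = 10 coefficients in total.

10


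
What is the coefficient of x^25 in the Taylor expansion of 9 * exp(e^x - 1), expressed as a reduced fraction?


exp(e^x - 1) = sum_{k>=0} Bell_k x^k / k!, where Bell_k is the k-th Bell number.
So the coefficient of x^25 is 9 * Bell_25 / 25!.
Computing: Bell_25 = 4638590332229999353 and 25! = 15511210043330985984000000, giving
9 * 4638590332229999353/15511210043330985984000000 = 356814640940769181/132574444814794752000000.

356814640940769181/132574444814794752000000


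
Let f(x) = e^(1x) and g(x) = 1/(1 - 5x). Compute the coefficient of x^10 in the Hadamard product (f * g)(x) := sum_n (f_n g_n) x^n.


Expanding: f_k = 1^k/k! (from e^(1x)) and g_k = 5^k (from 1/(1 - 5x)). So the Hadamard coefficient (f * g)_k = 1^k 5^k / k! = (5)^k / k!.
For k = 10: 5^10/10! = 9765625/3628800 = 390625/145152.

390625/145152


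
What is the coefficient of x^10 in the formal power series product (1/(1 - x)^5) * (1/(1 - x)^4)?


Combine the factors: (1/(1 - x)^5) * (1/(1 - x)^4) = 1/(1 - x)^9.
Then use 1/(1 - x)^r = sum_{k>=0} C(k + r - 1, r - 1) x^k with r = 9 and k = 10:
C(18, 8) = 43758.

43758


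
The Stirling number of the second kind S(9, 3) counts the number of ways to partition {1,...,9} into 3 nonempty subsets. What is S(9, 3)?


Using the explicit formula S(n,k) = (1/k!) sum_{j=0}^{k} (-1)^(k-j) C(k,j) j^n:
S(9, 3) = 3025
Equivalently, S(n,k) is n! times the coefficient of x^n in the EGF (e^x - 1)^k / k!.

3025


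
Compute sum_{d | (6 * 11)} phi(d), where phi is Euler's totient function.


First, 6 * 11 = 66. One classical identity is sum_{d | n} phi(d) = n (each k in [1, n] has a unique gcd with n, and among the k's with gcd(k, n) = n/d there are phi(d) of them). So the sum equals 66. We also verify directly:
Divisors of 66: 1, 2, 3, 6, 11, 22, 33, 66.
phi values: 1, 1, 2, 2, 10, 10, 20, 20.
Sum = 66.

66


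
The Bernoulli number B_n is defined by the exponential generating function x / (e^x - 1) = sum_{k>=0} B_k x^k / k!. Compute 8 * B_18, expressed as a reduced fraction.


Bernoulli numbers can also be computed recursively via B_0 = 1 and sum_{j=0}^{m} C(m+1, j) B_j = 0 for m >= 1. Odd-index Bernoulli numbers vanish for k >= 3.
Computing B_18 = 43867/798, so 8 * B_18 = 8 * 43867/798 = 175468/399.

175468/399


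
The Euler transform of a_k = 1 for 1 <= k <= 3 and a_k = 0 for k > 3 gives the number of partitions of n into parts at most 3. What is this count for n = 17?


Partitions of 17 into parts at most 3:
Using generating function (1-x)^(-1)(1-x^2)^(-1)(1-x^3)^(-1),
the coefficient of x^17 = 33

33


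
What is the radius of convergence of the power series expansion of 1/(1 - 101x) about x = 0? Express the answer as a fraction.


Expanding 1/(1 - 101x) = sum_{k>=0} 101^k x^k, the series converges when |101x| < 1, i.e., |x| < 1/101.
So the radius of convergence is 1/101 = 1/101.

1/101


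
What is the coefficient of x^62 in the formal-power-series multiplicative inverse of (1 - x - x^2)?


Let the inverse be f(x) = sum_{k>=0} a_k x^k. From f(x) * (1 - x - x^2) = 1 and matching coefficients:
 x^0: a_0 = 1.
 x^1: a_1 - a_0 = 0, so a_1 = 1.
 x^k (k >= 2): a_k - a_{k-1} - a_{k-2} = 0, i.e. a_k = a_{k-1} + a_{k-2}.
This is the Fibonacci-type recurrence shifted so that a_0 = a_1 = 1.
Iterating: a_0=1, a_1=1, a_2=2, a_3=3, a_4=5, a_5=8, a_6=13, a_7=21, a_8=34, a_9=55, ...
a_62 = 6557470319842.

6557470319842


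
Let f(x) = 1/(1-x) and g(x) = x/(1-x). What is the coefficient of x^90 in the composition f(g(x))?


First simplify the composition: f(g(x)) = 1/(1 - x/(1-x)) = (1-x)/((1-x) - x) = (1-x)/(1-2x).
Now extract the coefficient. Write (1-x)/(1-2x) = 1/(1-2x) - x/(1-2x).
The coefficient of x^n in 1/(1-2x) is 2^n, and in x/(1-2x) is 2^(n-1) (for n >= 1).
So the coefficient of x^90 is 2^90 - 2^89 = 1237940039285380274899124224 - 618970019642690137449562112 = 618970019642690137449562112.

618970019642690137449562112


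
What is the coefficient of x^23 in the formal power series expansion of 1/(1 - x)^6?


The negative binomial / multiset identity is
1/(1 - x)^r = sum_{k>=0} C(k + r - 1, r - 1) x^k.
Here r = 6 and k = 23, so the coefficient is
C(23 + 5, 5) = C(28, 5)
= 98280

98280


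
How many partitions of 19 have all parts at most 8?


Using the generating function (1-x)^(-1)(1-x^2)^(-1)...(1-x^8)^(-1),
the coefficient of x^19 counts these restricted partitions.
Result = 352

352


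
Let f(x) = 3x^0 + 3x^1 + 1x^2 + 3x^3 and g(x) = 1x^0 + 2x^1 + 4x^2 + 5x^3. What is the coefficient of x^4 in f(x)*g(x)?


Cauchy product at x^4:
3*5 + 1*4 + 3*2
= 25

25


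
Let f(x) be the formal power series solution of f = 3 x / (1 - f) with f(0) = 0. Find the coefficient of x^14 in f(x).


Apply Lagrange inversion: f = 3 x * phi(f) with phi(t) = 1/(1 - t), so
[x^n] f = 3^n * (1/n) [t^(n-1)] phi(t)^n = 3^n * (1/n) [t^(n-1)] (1 - t)^(-n) = 3^n * (1/n) C(2n - 2, n - 1) = 3^n * C_{n-1}.
For n = 14: C_13 = C(26, 13) / 14 = 10400600/14 = 742900.
With the 3^14 = 4782969 factor, the coefficient is 4782969 * 742900 = 3553267670100.

3553267670100


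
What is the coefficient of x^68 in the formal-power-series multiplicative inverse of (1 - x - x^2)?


Let the inverse be f(x) = sum_{k>=0} a_k x^k. From f(x) * (1 - x - x^2) = 1 and matching coefficients:
 x^0: a_0 = 1.
 x^1: a_1 - a_0 = 0, so a_1 = 1.
 x^k (k >= 2): a_k - a_{k-1} - a_{k-2} = 0, i.e. a_k = a_{k-1} + a_{k-2}.
This is the Fibonacci-type recurrence shifted so that a_0 = a_1 = 1.
Iterating: a_0=1, a_1=1, a_2=2, a_3=3, a_4=5, a_5=8, a_6=13, a_7=21, a_8=34, a_9=55, ...
a_68 = 117669030460994.

117669030460994


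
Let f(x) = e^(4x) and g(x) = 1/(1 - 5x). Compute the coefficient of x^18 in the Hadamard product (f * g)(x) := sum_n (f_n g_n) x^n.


Expanding: f_k = 4^k/k! (from e^(4x)) and g_k = 5^k (from 1/(1 - 5x)). So the Hadamard coefficient (f * g)_k = 4^k 5^k / k! = (20)^k / k!.
For k = 18: 20^18/18! = 262144000000000000000000/6402373705728000 = 32000000000000000/781539759.

32000000000000000/781539759


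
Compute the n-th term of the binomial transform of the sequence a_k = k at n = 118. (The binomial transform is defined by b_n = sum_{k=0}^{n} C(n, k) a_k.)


With a_k = k, b_n = sum_{k=0}^{n} C(n, k) k. Using k * C(n, k) = n * C(n-1, k-1) gives b_n = n * sum_{k>=1} C(n-1, k-1) = n * 2^(n-1).
For n = 118: 118 * 2^117 = 118 * 166153499473114484112975882535043072 = 19606112937827509125331154139135082496.

19606112937827509125331154139135082496


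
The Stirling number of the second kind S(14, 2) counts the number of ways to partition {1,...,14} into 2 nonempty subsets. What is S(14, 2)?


Using the explicit formula S(n,k) = (1/k!) sum_{j=0}^{k} (-1)^(k-j) C(k,j) j^n:
S(14, 2) = 8191
Equivalently, S(n,k) is n! times the coefficient of x^n in the EGF (e^x - 1)^k / k!.

8191


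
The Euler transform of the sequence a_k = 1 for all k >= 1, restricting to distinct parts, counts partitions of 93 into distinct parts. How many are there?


Partitions of 93 into distinct parts can be computed via generating function.
Product (1+x)(1+x^2)(1+x^3)...
The coefficient of x^93 = 245920

245920


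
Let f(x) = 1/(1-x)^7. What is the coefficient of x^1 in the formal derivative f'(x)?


Differentiate: d/dx [ 1/(1-x)^r ] = r / (1-x)^(r+1).
Here r = 7, so f'(x) = 7 / (1-x)^8.
The expansion of 1/(1-x)^(r+1) has coefficient of x^n equal to C(n+r, r).
So the coefficient of x^1 in f'(x) is
7 * C(8, 7) = 7 * 8 = 56

56


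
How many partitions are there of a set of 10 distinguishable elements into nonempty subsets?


Bell_10 can be computed from the Bell triangle or from Dobinski's identity Bell_n = (1/e) * sum_{k>=0} k^n / k!.
Computing Bell_10 = 115975.

115975


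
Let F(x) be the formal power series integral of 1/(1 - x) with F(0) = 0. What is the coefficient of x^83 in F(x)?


1/(1 - x) = sum_{k>=0} x^k. Integrating termwise and using F(0) = 0 gives
F(x) = sum_{k>=0} x^(k+1) / (k+1) = sum_{m>=1} x^m / m = -ln(1 - x).
So the coefficient of x^83 is 1/83 = 1/83.

1/83


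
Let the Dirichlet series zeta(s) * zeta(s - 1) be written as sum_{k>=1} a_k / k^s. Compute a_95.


Convolution gives a_k = sum_{d | k} d * 1 = sum_{d | k} d = sigma(k), the sum of positive divisors of k.
For k = 95, the divisors are 1, 5, 19, 95, so
sigma(95) = 1 + 5 + 19 + 95 = 120.

120


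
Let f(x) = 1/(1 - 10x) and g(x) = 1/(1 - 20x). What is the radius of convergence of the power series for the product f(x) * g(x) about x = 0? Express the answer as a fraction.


The radius of 1/(1 - 10x) is 1/10 (nearest singularity at x = 1/10), and the radius of 1/(1 - 20x) is 1/20.
The product f(x)*g(x) = 1/((1 - 10x)(1 - 20x)) has singularities at both 1/10 and 1/20, so its radius of convergence is the distance to the nearest one:
min(1/10, 1/20) = 1/20.

1/20


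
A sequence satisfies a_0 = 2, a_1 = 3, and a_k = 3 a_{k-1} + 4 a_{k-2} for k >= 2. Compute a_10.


The characteristic equation is t^2 - 3 t - 4 = 0, with roots r_1 = 4 and r_2 = -1 (so c_1 = r_1 + r_2, c_2 = -r_1 r_2 as required).
One can use the closed form a_n = A r_1^n + B r_2^n, but direct iteration is more reliable:
a_0 = 2, a_1 = 3, a_2 = 17, a_3 = 63, a_4 = 257, a_5 = 1023, a_6 = 4097, a_7 = 16383, a_8 = 65537, a_9 = 262143, a_10 = 1048577.
So a_10 = 1048577.

1048577


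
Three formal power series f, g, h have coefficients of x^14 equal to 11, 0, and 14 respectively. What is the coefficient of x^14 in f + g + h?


Series addition is componentwise:
11 + 0 + 14
= 25

25


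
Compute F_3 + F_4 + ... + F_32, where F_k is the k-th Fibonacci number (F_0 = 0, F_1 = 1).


Use the identity sum_{k=0}^{N} F_k = F_{N+2} - 1 (which follows from F_{k+2} - F_{k+1} = F_k). Then
sum_{k=3}^{32} F_k = (F_{34} - 1) - (F_{4} - 1) = F_{34} - F_{4}.
Computing: F_{34} = 5702887, F_{4} = 3, so
Sum = 5702887 - 3 = 5702884.

5702884


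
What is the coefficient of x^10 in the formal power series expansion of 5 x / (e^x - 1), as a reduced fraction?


The exponential generating function for Bernoulli numbers is
x / (e^x - 1) = sum_{k>=0} B_k x^k / k!.
So the coefficient of x^10 in 5 x / (e^x - 1) is 5 B_10 / 10!.
Computing: B_10 = 5/66, 10! = 3628800, giving
5 * 5/66 / 3628800 = 1/9580032.

1/9580032


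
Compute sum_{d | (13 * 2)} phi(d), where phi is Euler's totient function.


First, 13 * 2 = 26. One classical identity is sum_{d | n} phi(d) = n (each k in [1, n] has a unique gcd with n, and among the k's with gcd(k, n) = n/d there are phi(d) of them). So the sum equals 26. We also verify directly:
Divisors of 26: 1, 2, 13, 26.
phi values: 1, 1, 12, 12.
Sum = 26.

26


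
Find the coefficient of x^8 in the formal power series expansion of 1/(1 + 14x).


Write 1/(1 + c x) = 1/(1 - (-c) x) and apply the geometric-series identity
1/(1 - y) = sum_{k>=0} y^k to get 1/(1 + c x) = sum_{k>=0} (-c)^k x^k.
So the coefficient of x^k is (-c)^k = (-1)^k * c^k.
Here c = 14 and k = 8:
(-14)^8 = 1 * 1475789056 = 1475789056

1475789056


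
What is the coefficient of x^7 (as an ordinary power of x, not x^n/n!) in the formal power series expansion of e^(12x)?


The exponential series is e^y = sum_{k>=0} y^k / k!. Substituting y = 12x gives
e^(12x) = sum_{k>=0} 12^k x^k / k!.
So the coefficient of x^n is a^n/n! with a = 12, n = 7:
12^7 / 7! = 35831808/5040 = 248832/35

248832/35


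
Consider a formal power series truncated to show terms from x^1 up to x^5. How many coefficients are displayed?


From x^1 to x^5 inclusive, the count is 5 - 1 + 1 = 5.

5


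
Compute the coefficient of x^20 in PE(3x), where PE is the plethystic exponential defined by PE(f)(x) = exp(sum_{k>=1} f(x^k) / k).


With f(x) = 3x, the exponent is sum_{k>=1} 3 x^k / k = 3 * (-ln(1 - x)). Exponentiating:
PE(3x) = exp(-3 ln(1 - x)) = 1/(1 - x)^3.
By the negative binomial expansion, [x^n] 1/(1 - x)^3 = C(n + 2, 2).
For n = 20: C(22, 2) = 231.

231


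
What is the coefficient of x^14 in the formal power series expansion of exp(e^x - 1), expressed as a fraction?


exp(e^x - 1) is the exponential generating function for the Bell numbers Bell_k: exp(e^x - 1) = sum_{k>=0} Bell_k x^k / k!.
So the coefficient of x^14 in exp(e^x - 1) is Bell_14 / 14!.
Computing: Bell_14 = 190899322 and 14! = 87178291200, giving
190899322/87178291200 = 95449661/43589145600.

95449661/43589145600


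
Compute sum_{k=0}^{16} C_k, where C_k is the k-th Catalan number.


C_0 through C_16: 1, 1, 2, 5, 14, 42, 132, 429, 1430, 4862, 16796, 58786, 208012, 742900, 2674440, 9694845, 35357670
Sum = 1 + 1 + 2 + 5 + 14 + 42 + 132 + 429 + 1430 + 4862 + 16796 + 58786 + 208012 + 742900 + 2674440 + 9694845 + 35357670
= 48760367

48760367


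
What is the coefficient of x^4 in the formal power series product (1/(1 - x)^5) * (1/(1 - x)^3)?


Combine the factors: (1/(1 - x)^5) * (1/(1 - x)^3) = 1/(1 - x)^8.
Then use 1/(1 - x)^r = sum_{k>=0} C(k + r - 1, r - 1) x^k with r = 8 and k = 4:
C(11, 7) = 330.

330


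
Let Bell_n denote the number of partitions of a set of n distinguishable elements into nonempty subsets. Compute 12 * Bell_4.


Bell_4 can be computed from the Bell triangle or from Dobinski's identity Bell_n = (1/e) * sum_{k>=0} k^n / k!.
Computing Bell_4 = 15.
Then 12 * 15 = 180.

180


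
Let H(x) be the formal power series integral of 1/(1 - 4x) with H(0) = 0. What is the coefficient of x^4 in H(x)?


1/(1 - 4x) = sum_{k>=0} 4^k x^k. Integrating termwise with H(0) = 0:
H(x) = sum_{k>=0} 4^k x^(k+1) / (k+1) = sum_{m>=1} 4^(m-1) x^m / m.
For m = 4: 4^3/4 = 64/4 = 16.

16


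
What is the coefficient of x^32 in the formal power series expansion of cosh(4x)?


The Maclaurin series is cosh(t) = sum_{m>=0} t^(2m) / (2m)!, so substituting t = 4x, only even powers of x are nonzero, with coefficient of x^(2m) equal to 4^(2m) / (2m)!.
For x^32 the coefficient is 4^32/32! = 18446744073709551616/263130836933693530167218012160000000 = 8589934592/122529844256906551386796875.

8589934592/122529844256906551386796875


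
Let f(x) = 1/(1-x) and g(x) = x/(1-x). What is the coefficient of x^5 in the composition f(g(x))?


First simplify the composition: f(g(x)) = 1/(1 - x/(1-x)) = (1-x)/((1-x) - x) = (1-x)/(1-2x).
Now extract the coefficient. Write (1-x)/(1-2x) = 1/(1-2x) - x/(1-2x).
The coefficient of x^n in 1/(1-2x) is 2^n, and in x/(1-2x) is 2^(n-1) (for n >= 1).
So the coefficient of x^5 is 2^5 - 2^4 = 32 - 16 = 16.

16


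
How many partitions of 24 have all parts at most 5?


Using the generating function (1-x)^(-1)(1-x^2)^(-1)...(1-x^5)^(-1),
the coefficient of x^24 counts these restricted partitions.
Result = 333

333


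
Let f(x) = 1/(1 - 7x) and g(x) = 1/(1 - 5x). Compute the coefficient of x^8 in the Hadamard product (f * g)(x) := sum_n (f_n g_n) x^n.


f has coefficients f_k = 7^k and g has coefficients g_k = 5^k, so the Hadamard product has coefficient (f*g)_k = 7^k * 5^k = 35^k.
For k = 8: 35^8 = 2251875390625.

2251875390625


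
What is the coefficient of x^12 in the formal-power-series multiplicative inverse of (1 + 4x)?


The inverse is 1/(1 + 4x). Apply the geometric identity 1/(1 - y) = sum_{k>=0} y^k with y = -4x:
1/(1 + 4x) = sum_{k>=0} (-4)^k x^k.
So the coefficient of x^12 is (-4)^12 = 16777216.

16777216


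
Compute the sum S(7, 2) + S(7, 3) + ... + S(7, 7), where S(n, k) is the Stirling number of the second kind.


By definition, S(n, k) counts partitions of an n-set into exactly k nonempty blocks.
Computing row n = 7 for k = 2..7:
S(7, k): 63, 301, 350, 140, 21, 1
Sum = 876.

876


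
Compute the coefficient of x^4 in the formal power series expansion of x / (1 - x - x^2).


Let f(x) = sum_{k>=0} a_k x^k. Multiplying f(x) * (1 - x - x^2) = x and matching coefficients gives a_0 = 0, a_1 = 1, and a_k = a_{k-1} + a_{k-2} for k >= 2. These are the Fibonacci numbers F_k.
Iterating from F_0 = 0, F_1 = 1:
F_0=0, F_1=1, F_2=1, F_3=2, F_4=3
F_4 = 3.

3


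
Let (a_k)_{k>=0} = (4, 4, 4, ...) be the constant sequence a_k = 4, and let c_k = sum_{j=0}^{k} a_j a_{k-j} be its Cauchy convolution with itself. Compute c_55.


Since a_j = 4 for all j >= 0, the convolution sum becomes
c_k = sum_{j=0}^{k} 4 * 4 = 16 * (k + 1).
Equivalently, the generating function of (a_k) is 4/(1 - x) and its square is 16/(1 - x)^2 = sum_{k>=0} 16(k + 1) x^k.
For k = 55: 16 * 56 = 896.

896


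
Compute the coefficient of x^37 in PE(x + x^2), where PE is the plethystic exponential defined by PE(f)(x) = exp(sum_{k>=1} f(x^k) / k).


With f(x) = x + x^2, the exponent is sum_{k>=1} (x^k + x^(2k)) / k = -ln(1 - x) - ln(1 - x^2). Exponentiating:
PE(x + x^2) = 1 / ((1 - x)(1 - x^2)).
This is the generating function for partitions of n into parts of size 1 or 2. The number of 2's can be any j in 0..18, and the rest are 1's, so
[x^37] = floor(37/2) + 1 = 19.

19


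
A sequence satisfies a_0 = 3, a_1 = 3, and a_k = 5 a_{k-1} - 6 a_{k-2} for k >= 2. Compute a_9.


The characteristic equation is t^2 - 5 t + 6 = 0, with roots r_1 = 3 and r_2 = 2 (so c_1 = r_1 + r_2, c_2 = -r_1 r_2 as required).
One can use the closed form a_n = A r_1^n + B r_2^n, but direct iteration is more reliable:
a_0 = 3, a_1 = 3, a_2 = -3, a_3 = -33, a_4 = -147, a_5 = -537, a_6 = -1803, a_7 = -5793, a_8 = -18147, a_9 = -55977.
So a_9 = -55977.

-55977


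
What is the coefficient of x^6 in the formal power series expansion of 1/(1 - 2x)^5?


The general identity 1/(1 - c x)^r = sum_{k>=0} c^k C(k + r - 1, r - 1) x^k follows by substituting y = c x into 1/(1 - y)^r = sum_{k>=0} C(k + r - 1, r - 1) y^k.
For c = 2, r = 5, k = 6:
2^6 * C(10, 4) = 64 * 210 = 13440.

13440


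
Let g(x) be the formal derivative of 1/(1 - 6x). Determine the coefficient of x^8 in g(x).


Differentiate termwise: d/dx sum_{k>=0} 6^k x^k = sum_{k>=1} k 6^k x^(k-1) = sum_{j>=0} (j+1) 6^(j+1) x^j.
Equivalently, d/dx [1/(1 - 6x)] = 6/(1 - 6x)^2.
For j = 8: 9 * 6^9 = 9 * 10077696 = 90699264.

90699264


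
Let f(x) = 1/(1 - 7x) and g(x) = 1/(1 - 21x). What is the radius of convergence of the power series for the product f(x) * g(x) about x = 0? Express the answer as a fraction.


The radius of 1/(1 - 7x) is 1/7 (nearest singularity at x = 1/7), and the radius of 1/(1 - 21x) is 1/21.
The product f(x)*g(x) = 1/((1 - 7x)(1 - 21x)) has singularities at both 1/7 and 1/21, so its radius of convergence is the distance to the nearest one:
min(1/7, 1/21) = 1/21.

1/21


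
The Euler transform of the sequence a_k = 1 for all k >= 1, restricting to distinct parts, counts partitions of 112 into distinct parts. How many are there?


Partitions of 112 into distinct parts can be computed via generating function.
Product (1+x)(1+x^2)(1+x^3)...
The coefficient of x^112 = 1177438

1177438


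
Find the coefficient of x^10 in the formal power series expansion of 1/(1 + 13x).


Write 1/(1 + c x) = 1/(1 - (-c) x) and apply the geometric-series identity
1/(1 - y) = sum_{k>=0} y^k to get 1/(1 + c x) = sum_{k>=0} (-c)^k x^k.
So the coefficient of x^k is (-c)^k = (-1)^k * c^k.
Here c = 13 and k = 10:
(-13)^10 = 1 * 137858491849 = 137858491849

137858491849


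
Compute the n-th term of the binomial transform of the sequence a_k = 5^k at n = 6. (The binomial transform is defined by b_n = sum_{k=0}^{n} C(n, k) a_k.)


With a_k = 5^k, b_n = sum_{k=0}^{n} C(n, k) 5^k = (1 + 5)^n by the binomial theorem.
For n = 6: (1 + 5)^6 = 6^6 = 46656.

46656


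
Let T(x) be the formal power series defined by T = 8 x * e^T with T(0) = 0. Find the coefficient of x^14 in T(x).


Apply the Lagrange inversion formula: if T = 8 x * phi(T) with phi(t) = e^t, then
[x^n] T = 8^n * (1/n) [t^(n-1)] phi(t)^n = 8^n * (1/n) [t^(n-1)] e^(n t) = 8^n * (1/n) * n^(n-1) / (n-1)! = 8^n * n^(n-1) / n!.
When c = 1 this is the Cayley count of rooted labeled trees on n vertices, divided by n!.
For n = 14: 8^14 * 14^13 / 14! = 4398046511104 * 793714773254144/87178291200 = 34785499933455142617088/868725.

34785499933455142617088/868725


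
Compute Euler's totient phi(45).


phi(n) counts integers in [1, n] coprime to n. Using the multiplicative formula phi(n) = n * prod_{p | n} (1 - 1/p):
45 = 3^2 * 5, so
phi(45) = 45 * (1 - 1/3) * (1 - 1/5) = 24.

24


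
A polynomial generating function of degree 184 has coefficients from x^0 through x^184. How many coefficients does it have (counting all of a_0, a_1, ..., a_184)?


A polynomial of degree 184 takes the form a_0 + a_1 x + ... + a_184 x^184.
The number of coefficients is 184 + 1 = 185.

185


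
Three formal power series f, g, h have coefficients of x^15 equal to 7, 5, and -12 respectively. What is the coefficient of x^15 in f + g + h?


Series addition is componentwise:
7 + 5 + -12
= 0

0


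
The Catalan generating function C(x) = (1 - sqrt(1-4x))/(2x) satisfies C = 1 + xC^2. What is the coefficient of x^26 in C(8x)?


Substituting x -> 8x scales the n-th coefficient by 8^n, so [x^26] C(8x) = 8^26 * C_26.
C_26 = C(2*26, 26)/(27) = 495918532948104/27 = 18367353072152.
So 8^26 * 18367353072152 = 302231454903657293676544 * 18367353072152 = 5551191841725658438190432521382002688.

5551191841725658438190432521382002688


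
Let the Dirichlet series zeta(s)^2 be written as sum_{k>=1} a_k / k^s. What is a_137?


The Dirichlet convolution of the constant function 1 with itself gives (1 * 1)(k) = sum_{d | k} 1 = d(k), the number of positive divisors of k.
Since zeta(s) = sum_{k>=1} 1/k^s, we have zeta(s)^2 = sum_{k>=1} d(k)/k^s, so a_k = d(k).
For k = 137: the divisors are 1, 137.
Count = 2.

2


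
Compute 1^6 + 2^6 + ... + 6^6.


This power sum has a closed form given by Faulhaber's formula
sum_{k=1}^{m} k^p = (1 / (p + 1)) * sum_{j=0}^{p} C(p + 1, j) B_j m^(p + 1 - j),
but for small m direct computation is fastest:
1 + 64 + 729 + 4096 + 15625 + 46656 = 67171.

67171


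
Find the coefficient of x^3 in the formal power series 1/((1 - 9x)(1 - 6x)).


By partial fractions or Cauchy convolution:
The coefficient equals sum_{k=0}^{3} 9^k * 6^(3-k).
= 1755

1755


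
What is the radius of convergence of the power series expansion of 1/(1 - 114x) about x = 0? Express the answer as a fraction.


Expanding 1/(1 - 114x) = sum_{k>=0} 114^k x^k, the series converges when |114x| < 1, i.e., |x| < 1/114.
So the radius of convergence is 1/114 = 1/114.

1/114


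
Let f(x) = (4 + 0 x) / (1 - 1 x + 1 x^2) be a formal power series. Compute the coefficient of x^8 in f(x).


Write f(x) = sum_{k>=0} a_k x^k. Multiplying both sides by 1 - 1 x + 1 x^2 gives
(1 - 1 x + 1 x^2) sum_{k>=0} a_k x^k = 4 + 0 x.
Matching coefficients:
 x^0: a_0 = 4
 x^1: a_1 - 1 a_0 = 0  =>  a_1 = 1*4 + 0 = 4
 x^k (k >= 2): a_k = 1 a_{k-1} - 1 a_{k-2}.
Iterating: a_2 = 0, a_3 = -4, a_4 = -4, a_5 = 0, a_6 = 4, a_7 = 4, a_8 = 0.
So the coefficient of x^8 is 0.

0


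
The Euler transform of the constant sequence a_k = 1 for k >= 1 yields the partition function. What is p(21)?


The Euler transform converts the sequence a_k = 1 into the number of integer partitions.
Using the recurrence or dynamic programming:
p(21) = 792

792


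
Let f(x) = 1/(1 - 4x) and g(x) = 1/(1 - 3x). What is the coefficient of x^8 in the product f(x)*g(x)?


The coefficient of x^n in f*g is the Cauchy product: sum_{k=0}^{n} a^k * b^(n-k).
With a=4, b=3, n=8:
sum_{k=0}^{8} 4^k * 3^(8-k)
= 242461

242461


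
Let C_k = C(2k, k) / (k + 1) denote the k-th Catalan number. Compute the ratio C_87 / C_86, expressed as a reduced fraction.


Using C_k = (2k)! / (k! (k+1)!), the ratio C_{k+1}/C_k simplifies to
C_{k+1}/C_k = [(2k+2)! / ((k+1)! (k+2)!)] * [k! (k+1)! / (2k)!]
 = (2k+2)(2k+1) / ((k+1)(k+2)) = 2(2k+1) / (k+2).
For k = 86: 2(2*86 + 1) / (86 + 2) = 346/88 = 173/44.

173/44


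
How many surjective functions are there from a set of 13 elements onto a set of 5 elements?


By inclusion-exclusion on which target elements are missed, the number of surjections from an n-set onto a k-set is
surj(n, k) = sum_{j=0}^{k} (-1)^j C(k, j) (k - j)^n.
Equivalently surj(n, k) = k! * S(n, k), where S(n, k) is the Stirling number of the second kind.
For n = 13, k = 5:
S(13, 5) = 7508501, so
surj = 5! * 7508501 = 120 * 7508501 = 901020120.

901020120


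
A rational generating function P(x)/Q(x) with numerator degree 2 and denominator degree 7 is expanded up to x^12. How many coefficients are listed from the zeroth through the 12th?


Expanding up to x^12 gives the coefficients for x^0, x^1, ..., x^12.
That is 12 + 1 = 13 coefficients in total.

13


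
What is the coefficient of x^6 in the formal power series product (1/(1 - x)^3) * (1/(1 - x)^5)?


Combine the factors: (1/(1 - x)^3) * (1/(1 - x)^5) = 1/(1 - x)^8.
Then use 1/(1 - x)^r = sum_{k>=0} C(k + r - 1, r - 1) x^k with r = 8 and k = 6:
C(13, 7) = 1716.

1716


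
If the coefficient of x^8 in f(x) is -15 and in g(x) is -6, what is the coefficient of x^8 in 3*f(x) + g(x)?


Scalar multiplication scales coefficients: 3 * -15 = -45.
Then add the g coefficient: -45 + -6
= -51

-51


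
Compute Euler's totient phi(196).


phi(n) counts integers in [1, n] coprime to n. Using the multiplicative formula phi(n) = n * prod_{p | n} (1 - 1/p):
196 = 2^2 * 7^2, so
phi(196) = 196 * (1 - 1/2) * (1 - 1/7) = 84.

84


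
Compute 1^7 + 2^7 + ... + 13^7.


This power sum has a closed form given by Faulhaber's formula
sum_{k=1}^{m} k^p = (1 / (p + 1)) * sum_{j=0}^{p} C(p + 1, j) B_j m^(p + 1 - j),
but for small m direct computation is fastest:
1 + 128 + 2187 + 16384 + 78125 + 279936 + 823543 + 2097152 + 4782969 + 10000000 + 19487171 + 35831808 + 62748517 = 136147921.

136147921


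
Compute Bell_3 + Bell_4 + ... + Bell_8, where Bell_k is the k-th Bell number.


Recall Bell_k counts set partitions of a k-set (with Bell_0 = 1 by convention).
Bell_3 through Bell_8: 5, 15, 52, 203, 877, 4140
Sum = 5 + 15 + 52 + 203 + 877 + 4140 = 5292.

5292


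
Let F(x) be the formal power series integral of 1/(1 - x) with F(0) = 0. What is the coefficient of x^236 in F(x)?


1/(1 - x) = sum_{k>=0} x^k. Integrating termwise and using F(0) = 0 gives
F(x) = sum_{k>=0} x^(k+1) / (k+1) = sum_{m>=1} x^m / m = -ln(1 - x).
So the coefficient of x^236 is 1/236 = 1/236.

1/236


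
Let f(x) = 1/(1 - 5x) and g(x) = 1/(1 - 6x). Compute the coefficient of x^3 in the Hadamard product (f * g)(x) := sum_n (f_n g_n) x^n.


f has coefficients f_k = 5^k and g has coefficients g_k = 6^k, so the Hadamard product has coefficient (f*g)_k = 5^k * 6^k = 30^k.
For k = 3: 30^3 = 27000.

27000
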